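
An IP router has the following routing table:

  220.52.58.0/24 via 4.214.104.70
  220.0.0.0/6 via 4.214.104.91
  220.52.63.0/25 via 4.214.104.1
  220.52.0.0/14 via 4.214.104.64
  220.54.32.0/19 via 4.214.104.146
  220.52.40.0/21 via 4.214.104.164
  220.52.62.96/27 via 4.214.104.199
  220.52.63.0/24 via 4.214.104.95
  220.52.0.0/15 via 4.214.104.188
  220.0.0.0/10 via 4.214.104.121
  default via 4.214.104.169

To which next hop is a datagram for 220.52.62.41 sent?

Routes whose prefix contains 220.52.62.41:
  0.0.0.0/0 (default, matches everything) -> 4.214.104.169
  220.0.0.0/6 (220.0.0.0 - 223.255.255.255) -> 4.214.104.91
  220.0.0.0/10 (220.0.0.0 - 220.63.255.255) -> 4.214.104.121
  220.52.0.0/14 (220.52.0.0 - 220.55.255.255) -> 4.214.104.64
  220.52.0.0/15 (220.52.0.0 - 220.53.255.255) -> 4.214.104.188
More-specific entries that do NOT match:
  220.52.62.96/27 (220.52.62.96 - 220.52.62.127) does not contain 220.52.62.41
  220.52.63.0/25 (220.52.63.0 - 220.52.63.127) does not contain 220.52.62.41
  220.52.58.0/24 (220.52.58.0 - 220.52.58.255) does not contain 220.52.62.41
  220.52.63.0/24 (220.52.63.0 - 220.52.63.255) does not contain 220.52.62.41
  220.52.40.0/21 (220.52.40.0 - 220.52.47.255) does not contain 220.52.62.41
  220.54.32.0/19 (220.54.32.0 - 220.54.63.255) does not contain 220.52.62.41
Longest matching prefix is /15 -> next hop 4.214.104.188.

4.214.104.188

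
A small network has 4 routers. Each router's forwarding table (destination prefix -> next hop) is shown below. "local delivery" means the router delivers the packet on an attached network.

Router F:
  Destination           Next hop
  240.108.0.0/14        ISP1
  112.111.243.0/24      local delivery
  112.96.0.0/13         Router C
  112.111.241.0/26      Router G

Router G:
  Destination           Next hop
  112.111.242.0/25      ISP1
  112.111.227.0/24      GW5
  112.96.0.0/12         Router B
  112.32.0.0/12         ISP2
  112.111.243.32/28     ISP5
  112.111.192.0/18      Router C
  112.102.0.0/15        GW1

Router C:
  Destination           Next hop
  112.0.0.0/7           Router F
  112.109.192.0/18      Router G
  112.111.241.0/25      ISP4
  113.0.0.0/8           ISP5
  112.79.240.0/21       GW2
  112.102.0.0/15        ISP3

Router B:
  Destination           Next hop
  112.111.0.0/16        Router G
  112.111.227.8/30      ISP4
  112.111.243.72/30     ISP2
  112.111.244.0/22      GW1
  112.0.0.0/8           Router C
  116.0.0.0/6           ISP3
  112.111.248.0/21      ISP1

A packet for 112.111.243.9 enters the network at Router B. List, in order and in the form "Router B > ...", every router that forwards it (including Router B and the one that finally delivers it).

Router B > Router G > Router C > Router F

At Router B: longest match for 112.111.243.9 is 112.111.0.0/16 -> Router G
At Router G: longest match for 112.111.243.9 is 112.111.192.0/18 -> Router C
At Router C: longest match for 112.111.243.9 is 112.0.0.0/7 -> Router F
At Router F: longest match for 112.111.243.9 is 112.111.243.0/24 -> local delivery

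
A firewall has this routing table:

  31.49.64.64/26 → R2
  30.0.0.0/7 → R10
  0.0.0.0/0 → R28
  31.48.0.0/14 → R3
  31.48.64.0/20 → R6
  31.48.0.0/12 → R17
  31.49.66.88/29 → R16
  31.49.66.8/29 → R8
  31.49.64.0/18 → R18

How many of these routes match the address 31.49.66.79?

Prefixes containing 31.49.66.79:
  0.0.0.0/0 (default, matches everything)
  30.0.0.0/7 (30.0.0.0 - 31.255.255.255)
  31.48.0.0/12 (31.48.0.0 - 31.63.255.255)
  31.48.0.0/14 (31.48.0.0 - 31.51.255.255)
  31.49.64.0/18 (31.49.64.0 - 31.49.127.255)
Total matching entries: 5.

5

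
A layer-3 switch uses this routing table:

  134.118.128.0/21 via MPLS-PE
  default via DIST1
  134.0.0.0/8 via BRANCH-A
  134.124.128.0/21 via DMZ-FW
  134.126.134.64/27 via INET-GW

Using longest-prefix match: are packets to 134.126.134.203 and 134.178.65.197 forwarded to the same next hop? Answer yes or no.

134.126.134.203: longest match 134.0.0.0/8 -> BRANCH-A
134.178.65.197: longest match 134.0.0.0/8 -> BRANCH-A

yes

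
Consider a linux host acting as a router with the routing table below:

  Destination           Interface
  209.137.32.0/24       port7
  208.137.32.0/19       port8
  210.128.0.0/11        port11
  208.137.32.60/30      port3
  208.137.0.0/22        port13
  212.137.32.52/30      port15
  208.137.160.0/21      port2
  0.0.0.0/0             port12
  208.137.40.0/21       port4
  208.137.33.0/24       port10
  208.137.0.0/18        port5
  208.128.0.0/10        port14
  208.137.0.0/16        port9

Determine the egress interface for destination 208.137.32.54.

Routes whose prefix contains 208.137.32.54:
  0.0.0.0/0 (default, matches everything) -> port12
  208.128.0.0/10 (208.128.0.0 - 208.191.255.255) -> port14
  208.137.0.0/16 (208.137.0.0 - 208.137.255.255) -> port9
  208.137.0.0/18 (208.137.0.0 - 208.137.63.255) -> port5
  208.137.32.0/19 (208.137.32.0 - 208.137.63.255) -> port8
More-specific entries that do NOT match:
  208.137.32.60/30 (208.137.32.60 - 208.137.32.63) does not contain 208.137.32.54
  212.137.32.52/30 (212.137.32.52 - 212.137.32.55) does not contain 208.137.32.54
  209.137.32.0/24 (209.137.32.0 - 209.137.32.255) does not contain 208.137.32.54
  208.137.33.0/24 (208.137.33.0 - 208.137.33.255) does not contain 208.137.32.54
  208.137.0.0/22 (208.137.0.0 - 208.137.3.255) does not contain 208.137.32.54
  208.137.160.0/21 (208.137.160.0 - 208.137.167.255) does not contain 208.137.32.54
  208.137.40.0/21 (208.137.40.0 - 208.137.47.255) does not contain 208.137.32.54
Longest matching prefix is /19 -> interface port8.

port8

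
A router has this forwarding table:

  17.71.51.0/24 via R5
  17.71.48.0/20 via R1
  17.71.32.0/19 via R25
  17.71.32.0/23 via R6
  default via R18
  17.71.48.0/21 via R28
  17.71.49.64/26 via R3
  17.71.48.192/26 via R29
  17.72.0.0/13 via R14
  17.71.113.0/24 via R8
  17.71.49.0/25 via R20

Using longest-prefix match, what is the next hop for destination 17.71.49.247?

R28

Routes whose prefix contains 17.71.49.247:
  0.0.0.0/0 (default, matches everything) -> R18
  17.71.32.0/19 (17.71.32.0 - 17.71.63.255) -> R25
  17.71.48.0/20 (17.71.48.0 - 17.71.63.255) -> R1
  17.71.48.0/21 (17.71.48.0 - 17.71.55.255) -> R28
More-specific entries that do NOT match:
  17.71.49.64/26 (17.71.49.64 - 17.71.49.127) does not contain 17.71.49.247
  17.71.48.192/26 (17.71.48.192 - 17.71.48.255) does not contain 17.71.49.247
  17.71.49.0/25 (17.71.49.0 - 17.71.49.127) does not contain 17.71.49.247
  17.71.51.0/24 (17.71.51.0 - 17.71.51.255) does not contain 17.71.49.247
  17.71.113.0/24 (17.71.113.0 - 17.71.113.255) does not contain 17.71.49.247
  17.71.32.0/23 (17.71.32.0 - 17.71.33.255) does not contain 17.71.49.247
Longest matching prefix is /21 -> next hop R28.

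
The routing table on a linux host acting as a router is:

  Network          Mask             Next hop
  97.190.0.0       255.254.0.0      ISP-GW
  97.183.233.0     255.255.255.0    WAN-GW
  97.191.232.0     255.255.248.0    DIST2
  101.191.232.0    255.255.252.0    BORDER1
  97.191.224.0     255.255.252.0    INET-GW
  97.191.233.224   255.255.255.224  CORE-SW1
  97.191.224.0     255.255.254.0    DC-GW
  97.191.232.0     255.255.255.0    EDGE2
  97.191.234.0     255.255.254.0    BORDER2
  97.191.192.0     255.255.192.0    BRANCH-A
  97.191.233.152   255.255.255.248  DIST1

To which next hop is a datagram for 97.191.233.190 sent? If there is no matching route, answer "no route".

DIST2

Routes whose prefix contains 97.191.233.190:
  97.190.0.0/15 (97.190.0.0 - 97.191.255.255) -> ISP-GW
  97.191.192.0/18 (97.191.192.0 - 97.191.255.255) -> BRANCH-A
  97.191.232.0/21 (97.191.232.0 - 97.191.239.255) -> DIST2
More-specific entries that do NOT match:
  97.191.233.152/29 (97.191.233.152 - 97.191.233.159) does not contain 97.191.233.190
  97.191.233.224/27 (97.191.233.224 - 97.191.233.255) does not contain 97.191.233.190
  97.183.233.0/24 (97.183.233.0 - 97.183.233.255) does not contain 97.191.233.190
  97.191.232.0/24 (97.191.232.0 - 97.191.232.255) does not contain 97.191.233.190
  97.191.224.0/23 (97.191.224.0 - 97.191.225.255) does not contain 97.191.233.190
  97.191.234.0/23 (97.191.234.0 - 97.191.235.255) does not contain 97.191.233.190
  101.191.232.0/22 (101.191.232.0 - 101.191.235.255) does not contain 97.191.233.190
  97.191.224.0/22 (97.191.224.0 - 97.191.227.255) does not contain 97.191.233.190
Longest matching prefix is /21 -> next hop DIST2.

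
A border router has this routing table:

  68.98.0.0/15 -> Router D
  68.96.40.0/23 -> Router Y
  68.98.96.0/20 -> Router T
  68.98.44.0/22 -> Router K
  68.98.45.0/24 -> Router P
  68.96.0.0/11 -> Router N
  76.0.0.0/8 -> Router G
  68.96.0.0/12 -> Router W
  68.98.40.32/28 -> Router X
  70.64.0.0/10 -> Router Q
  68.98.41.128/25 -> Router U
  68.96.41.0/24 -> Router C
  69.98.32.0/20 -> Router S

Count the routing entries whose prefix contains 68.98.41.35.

3

Prefixes containing 68.98.41.35:
  68.96.0.0/11 (68.96.0.0 - 68.127.255.255)
  68.96.0.0/12 (68.96.0.0 - 68.111.255.255)
  68.98.0.0/15 (68.98.0.0 - 68.99.255.255)
Total matching entries: 3.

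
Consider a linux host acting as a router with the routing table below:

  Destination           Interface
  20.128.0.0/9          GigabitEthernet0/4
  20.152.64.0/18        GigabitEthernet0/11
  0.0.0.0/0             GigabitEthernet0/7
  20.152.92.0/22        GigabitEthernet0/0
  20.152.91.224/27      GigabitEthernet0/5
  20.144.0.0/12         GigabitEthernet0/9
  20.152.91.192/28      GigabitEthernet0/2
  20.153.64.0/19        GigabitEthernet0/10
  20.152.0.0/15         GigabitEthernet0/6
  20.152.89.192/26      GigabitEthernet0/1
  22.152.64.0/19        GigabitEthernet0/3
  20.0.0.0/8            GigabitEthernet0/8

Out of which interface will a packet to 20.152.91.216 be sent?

Routes whose prefix contains 20.152.91.216:
  0.0.0.0/0 (default, matches everything) -> GigabitEthernet0/7
  20.0.0.0/8 (20.0.0.0 - 20.255.255.255) -> GigabitEthernet0/8
  20.128.0.0/9 (20.128.0.0 - 20.255.255.255) -> GigabitEthernet0/4
  20.144.0.0/12 (20.144.0.0 - 20.159.255.255) -> GigabitEthernet0/9
  20.152.0.0/15 (20.152.0.0 - 20.153.255.255) -> GigabitEthernet0/6
  20.152.64.0/18 (20.152.64.0 - 20.152.127.255) -> GigabitEthernet0/11
More-specific entries that do NOT match:
  20.152.91.192/28 (20.152.91.192 - 20.152.91.207) does not contain 20.152.91.216
  20.152.91.224/27 (20.152.91.224 - 20.152.91.255) does not contain 20.152.91.216
  20.152.89.192/26 (20.152.89.192 - 20.152.89.255) does not contain 20.152.91.216
  20.152.92.0/22 (20.152.92.0 - 20.152.95.255) does not contain 20.152.91.216
  20.153.64.0/19 (20.153.64.0 - 20.153.95.255) does not contain 20.152.91.216
  22.152.64.0/19 (22.152.64.0 - 22.152.95.255) does not contain 20.152.91.216
Longest matching prefix is /18 -> interface GigabitEthernet0/11.

GigabitEthernet0/11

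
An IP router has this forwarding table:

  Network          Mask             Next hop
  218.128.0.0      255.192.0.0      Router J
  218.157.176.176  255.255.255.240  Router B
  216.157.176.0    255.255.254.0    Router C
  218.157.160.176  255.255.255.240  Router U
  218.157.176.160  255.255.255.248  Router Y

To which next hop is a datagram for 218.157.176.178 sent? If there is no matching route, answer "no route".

Router B

Routes whose prefix contains 218.157.176.178:
  218.128.0.0/10 (218.128.0.0 - 218.191.255.255) -> Router J
  218.157.176.176/28 (218.157.176.176 - 218.157.176.191) -> Router B
More-specific entries that do NOT match:
  218.157.176.160/29 (218.157.176.160 - 218.157.176.167) does not contain 218.157.176.178
Longest matching prefix is /28 -> next hop Router B.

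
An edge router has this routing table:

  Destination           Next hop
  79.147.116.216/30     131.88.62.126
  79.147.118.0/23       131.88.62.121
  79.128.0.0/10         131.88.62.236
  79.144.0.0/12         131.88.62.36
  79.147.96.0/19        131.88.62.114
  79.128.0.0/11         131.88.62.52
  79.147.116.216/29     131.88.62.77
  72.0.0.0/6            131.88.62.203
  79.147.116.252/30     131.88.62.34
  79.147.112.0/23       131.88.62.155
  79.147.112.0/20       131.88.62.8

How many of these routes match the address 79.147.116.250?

Prefixes containing 79.147.116.250:
  79.128.0.0/10 (79.128.0.0 - 79.191.255.255)
  79.128.0.0/11 (79.128.0.0 - 79.159.255.255)
  79.144.0.0/12 (79.144.0.0 - 79.159.255.255)
  79.147.96.0/19 (79.147.96.0 - 79.147.127.255)
  79.147.112.0/20 (79.147.112.0 - 79.147.127.255)
Total matching entries: 5.

5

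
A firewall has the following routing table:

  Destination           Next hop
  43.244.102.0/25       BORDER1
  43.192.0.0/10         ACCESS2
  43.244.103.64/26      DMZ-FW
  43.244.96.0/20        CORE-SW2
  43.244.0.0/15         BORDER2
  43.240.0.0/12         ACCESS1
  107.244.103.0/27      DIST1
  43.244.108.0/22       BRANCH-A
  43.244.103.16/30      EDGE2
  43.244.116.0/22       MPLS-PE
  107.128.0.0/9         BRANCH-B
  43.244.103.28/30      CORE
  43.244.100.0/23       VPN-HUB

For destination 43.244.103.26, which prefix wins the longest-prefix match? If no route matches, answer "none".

43.244.96.0/20

Entries matching 43.244.103.26:
  43.192.0.0/10 (43.192.0.0 - 43.255.255.255)
  43.240.0.0/12 (43.240.0.0 - 43.255.255.255)
  43.244.0.0/15 (43.244.0.0 - 43.245.255.255)
  43.244.96.0/20 (43.244.96.0 - 43.244.111.255)
Most specific is 43.244.96.0/20.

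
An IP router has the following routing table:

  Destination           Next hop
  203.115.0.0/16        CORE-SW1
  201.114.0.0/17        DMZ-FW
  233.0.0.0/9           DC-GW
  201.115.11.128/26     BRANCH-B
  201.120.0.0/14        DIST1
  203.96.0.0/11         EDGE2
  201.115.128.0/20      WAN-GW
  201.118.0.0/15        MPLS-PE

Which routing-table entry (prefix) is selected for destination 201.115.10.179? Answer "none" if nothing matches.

201.115.10.179 is outside every listed prefix and there is no default route.

none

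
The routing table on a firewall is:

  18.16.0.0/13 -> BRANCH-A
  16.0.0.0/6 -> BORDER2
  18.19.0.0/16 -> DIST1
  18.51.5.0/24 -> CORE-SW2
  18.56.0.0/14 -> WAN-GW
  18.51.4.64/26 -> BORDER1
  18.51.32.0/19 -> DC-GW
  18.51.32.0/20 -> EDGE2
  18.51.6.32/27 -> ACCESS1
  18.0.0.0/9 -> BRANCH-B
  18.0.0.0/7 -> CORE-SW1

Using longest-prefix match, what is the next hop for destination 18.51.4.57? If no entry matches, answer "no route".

Routes whose prefix contains 18.51.4.57:
  16.0.0.0/6 (16.0.0.0 - 19.255.255.255) -> BORDER2
  18.0.0.0/7 (18.0.0.0 - 19.255.255.255) -> CORE-SW1
  18.0.0.0/9 (18.0.0.0 - 18.127.255.255) -> BRANCH-B
More-specific entries that do NOT match:
  18.51.6.32/27 (18.51.6.32 - 18.51.6.63) does not contain 18.51.4.57
  18.51.4.64/26 (18.51.4.64 - 18.51.4.127) does not contain 18.51.4.57
  18.51.5.0/24 (18.51.5.0 - 18.51.5.255) does not contain 18.51.4.57
  18.51.32.0/20 (18.51.32.0 - 18.51.47.255) does not contain 18.51.4.57
  18.51.32.0/19 (18.51.32.0 - 18.51.63.255) does not contain 18.51.4.57
  18.19.0.0/16 (18.19.0.0 - 18.19.255.255) does not contain 18.51.4.57
  18.56.0.0/14 (18.56.0.0 - 18.59.255.255) does not contain 18.51.4.57
  18.16.0.0/13 (18.16.0.0 - 18.23.255.255) does not contain 18.51.4.57
Longest matching prefix is /9 -> next hop BRANCH-B.

BRANCH-B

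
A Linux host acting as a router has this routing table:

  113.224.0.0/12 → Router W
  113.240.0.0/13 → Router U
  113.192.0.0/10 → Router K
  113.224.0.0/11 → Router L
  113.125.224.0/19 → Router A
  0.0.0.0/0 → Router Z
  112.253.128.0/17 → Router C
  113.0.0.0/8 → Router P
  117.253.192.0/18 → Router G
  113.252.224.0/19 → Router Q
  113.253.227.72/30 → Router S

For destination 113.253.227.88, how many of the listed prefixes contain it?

Prefixes containing 113.253.227.88:
  0.0.0.0/0 (default, matches everything)
  113.0.0.0/8 (113.0.0.0 - 113.255.255.255)
  113.192.0.0/10 (113.192.0.0 - 113.255.255.255)
  113.224.0.0/11 (113.224.0.0 - 113.255.255.255)
Total matching entries: 4.

4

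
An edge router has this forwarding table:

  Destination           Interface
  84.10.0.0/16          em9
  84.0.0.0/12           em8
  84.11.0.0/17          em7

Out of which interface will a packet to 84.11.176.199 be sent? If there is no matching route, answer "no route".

em8

Routes whose prefix contains 84.11.176.199:
  84.0.0.0/12 (84.0.0.0 - 84.15.255.255) -> em8
More-specific entries that do NOT match:
  84.11.0.0/17 (84.11.0.0 - 84.11.127.255) does not contain 84.11.176.199
  84.10.0.0/16 (84.10.0.0 - 84.10.255.255) does not contain 84.11.176.199
Longest matching prefix is /12 -> interface em8.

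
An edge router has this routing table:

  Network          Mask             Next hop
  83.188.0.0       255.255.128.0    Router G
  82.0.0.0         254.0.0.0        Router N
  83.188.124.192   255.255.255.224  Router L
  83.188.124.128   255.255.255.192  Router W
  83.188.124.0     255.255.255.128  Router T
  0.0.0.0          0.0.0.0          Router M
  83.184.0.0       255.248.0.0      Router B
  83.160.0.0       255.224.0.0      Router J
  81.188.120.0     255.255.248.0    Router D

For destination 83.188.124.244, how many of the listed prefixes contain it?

5

Prefixes containing 83.188.124.244:
  0.0.0.0/0 (default, matches everything)
  82.0.0.0/7 (82.0.0.0 - 83.255.255.255)
  83.160.0.0/11 (83.160.0.0 - 83.191.255.255)
  83.184.0.0/13 (83.184.0.0 - 83.191.255.255)
  83.188.0.0/17 (83.188.0.0 - 83.188.127.255)
Total matching entries: 5.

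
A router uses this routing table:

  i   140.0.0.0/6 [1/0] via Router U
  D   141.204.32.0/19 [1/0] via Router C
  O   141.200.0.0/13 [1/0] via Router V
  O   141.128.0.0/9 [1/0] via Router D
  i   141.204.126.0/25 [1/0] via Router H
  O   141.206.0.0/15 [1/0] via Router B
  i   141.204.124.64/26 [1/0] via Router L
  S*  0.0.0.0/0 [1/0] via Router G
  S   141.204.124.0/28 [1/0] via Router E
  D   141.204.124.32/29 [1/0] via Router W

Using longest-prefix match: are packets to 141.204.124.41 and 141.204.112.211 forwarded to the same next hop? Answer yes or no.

yes

141.204.124.41: longest match 141.200.0.0/13 -> Router V
141.204.112.211: longest match 141.200.0.0/13 -> Router V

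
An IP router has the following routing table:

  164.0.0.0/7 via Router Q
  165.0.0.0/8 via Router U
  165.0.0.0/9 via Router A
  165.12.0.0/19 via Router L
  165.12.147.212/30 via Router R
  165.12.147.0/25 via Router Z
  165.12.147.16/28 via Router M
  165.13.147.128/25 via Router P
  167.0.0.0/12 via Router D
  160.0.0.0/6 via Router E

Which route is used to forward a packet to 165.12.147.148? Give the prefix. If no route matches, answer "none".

165.0.0.0/9

Entries matching 165.12.147.148:
  164.0.0.0/7 (164.0.0.0 - 165.255.255.255)
  165.0.0.0/8 (165.0.0.0 - 165.255.255.255)
  165.0.0.0/9 (165.0.0.0 - 165.127.255.255)
Most specific is 165.0.0.0/9.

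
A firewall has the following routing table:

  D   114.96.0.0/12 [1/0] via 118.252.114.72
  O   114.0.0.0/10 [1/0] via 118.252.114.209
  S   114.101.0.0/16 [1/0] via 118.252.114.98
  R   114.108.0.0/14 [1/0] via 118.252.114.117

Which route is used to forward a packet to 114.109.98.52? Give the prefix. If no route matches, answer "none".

Entries matching 114.109.98.52:
  114.96.0.0/12 (114.96.0.0 - 114.111.255.255)
  114.108.0.0/14 (114.108.0.0 - 114.111.255.255)
Most specific is 114.108.0.0/14.

114.108.0.0/14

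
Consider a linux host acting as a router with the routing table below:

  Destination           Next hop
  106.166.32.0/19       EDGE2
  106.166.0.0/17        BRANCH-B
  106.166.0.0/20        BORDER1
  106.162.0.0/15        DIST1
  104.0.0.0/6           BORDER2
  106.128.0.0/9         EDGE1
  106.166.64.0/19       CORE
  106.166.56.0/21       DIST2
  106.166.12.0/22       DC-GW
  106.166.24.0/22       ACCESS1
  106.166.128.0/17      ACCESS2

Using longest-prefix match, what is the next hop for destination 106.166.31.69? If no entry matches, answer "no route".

BRANCH-B

Routes whose prefix contains 106.166.31.69:
  104.0.0.0/6 (104.0.0.0 - 107.255.255.255) -> BORDER2
  106.128.0.0/9 (106.128.0.0 - 106.255.255.255) -> EDGE1
  106.166.0.0/17 (106.166.0.0 - 106.166.127.255) -> BRANCH-B
More-specific entries that do NOT match:
  106.166.12.0/22 (106.166.12.0 - 106.166.15.255) does not contain 106.166.31.69
  106.166.24.0/22 (106.166.24.0 - 106.166.27.255) does not contain 106.166.31.69
  106.166.56.0/21 (106.166.56.0 - 106.166.63.255) does not contain 106.166.31.69
  106.166.0.0/20 (106.166.0.0 - 106.166.15.255) does not contain 106.166.31.69
  106.166.32.0/19 (106.166.32.0 - 106.166.63.255) does not contain 106.166.31.69
  106.166.64.0/19 (106.166.64.0 - 106.166.95.255) does not contain 106.166.31.69
Longest matching prefix is /17 -> next hop BRANCH-B.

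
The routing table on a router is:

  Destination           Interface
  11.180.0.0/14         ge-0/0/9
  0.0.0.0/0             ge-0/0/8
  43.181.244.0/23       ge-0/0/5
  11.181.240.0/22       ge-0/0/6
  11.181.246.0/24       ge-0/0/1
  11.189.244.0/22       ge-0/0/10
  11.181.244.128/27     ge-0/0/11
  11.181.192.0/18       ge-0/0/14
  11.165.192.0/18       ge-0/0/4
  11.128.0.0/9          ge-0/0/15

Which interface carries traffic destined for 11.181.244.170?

ge-0/0/14

Routes whose prefix contains 11.181.244.170:
  0.0.0.0/0 (default, matches everything) -> ge-0/0/8
  11.128.0.0/9 (11.128.0.0 - 11.255.255.255) -> ge-0/0/15
  11.180.0.0/14 (11.180.0.0 - 11.183.255.255) -> ge-0/0/9
  11.181.192.0/18 (11.181.192.0 - 11.181.255.255) -> ge-0/0/14
More-specific entries that do NOT match:
  11.181.244.128/27 (11.181.244.128 - 11.181.244.159) does not contain 11.181.244.170
  11.181.246.0/24 (11.181.246.0 - 11.181.246.255) does not contain 11.181.244.170
  43.181.244.0/23 (43.181.244.0 - 43.181.245.255) does not contain 11.181.244.170
  11.181.240.0/22 (11.181.240.0 - 11.181.243.255) does not contain 11.181.244.170
  11.189.244.0/22 (11.189.244.0 - 11.189.247.255) does not contain 11.181.244.170
Longest matching prefix is /18 -> interface ge-0/0/14.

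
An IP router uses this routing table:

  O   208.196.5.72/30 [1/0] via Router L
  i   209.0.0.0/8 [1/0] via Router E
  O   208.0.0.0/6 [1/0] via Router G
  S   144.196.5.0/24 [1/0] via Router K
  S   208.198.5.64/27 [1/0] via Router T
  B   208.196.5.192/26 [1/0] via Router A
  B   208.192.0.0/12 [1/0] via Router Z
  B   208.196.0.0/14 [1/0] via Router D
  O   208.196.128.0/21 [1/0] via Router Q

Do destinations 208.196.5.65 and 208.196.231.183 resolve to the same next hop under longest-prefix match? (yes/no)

208.196.5.65: longest match 208.196.0.0/14 -> Router D
208.196.231.183: longest match 208.196.0.0/14 -> Router D

yes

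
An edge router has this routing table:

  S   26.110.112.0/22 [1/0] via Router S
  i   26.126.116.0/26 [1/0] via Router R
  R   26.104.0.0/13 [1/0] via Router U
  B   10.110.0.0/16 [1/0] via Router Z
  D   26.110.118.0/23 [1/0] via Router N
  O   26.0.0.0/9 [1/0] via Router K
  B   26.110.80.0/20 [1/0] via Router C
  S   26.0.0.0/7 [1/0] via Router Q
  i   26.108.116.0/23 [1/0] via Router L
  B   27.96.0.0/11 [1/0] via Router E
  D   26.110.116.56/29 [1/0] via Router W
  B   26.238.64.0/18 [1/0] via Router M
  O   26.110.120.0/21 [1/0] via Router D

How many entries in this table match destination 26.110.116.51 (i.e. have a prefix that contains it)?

Prefixes containing 26.110.116.51:
  26.0.0.0/7 (26.0.0.0 - 27.255.255.255)
  26.0.0.0/9 (26.0.0.0 - 26.127.255.255)
  26.104.0.0/13 (26.104.0.0 - 26.111.255.255)
Total matching entries: 3.

3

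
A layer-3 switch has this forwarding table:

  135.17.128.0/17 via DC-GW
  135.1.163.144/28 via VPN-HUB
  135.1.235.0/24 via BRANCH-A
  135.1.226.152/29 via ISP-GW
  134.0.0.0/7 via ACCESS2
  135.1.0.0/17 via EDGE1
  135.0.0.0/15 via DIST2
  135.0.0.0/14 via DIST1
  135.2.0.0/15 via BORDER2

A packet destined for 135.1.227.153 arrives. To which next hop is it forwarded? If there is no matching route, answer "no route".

Routes whose prefix contains 135.1.227.153:
  134.0.0.0/7 (134.0.0.0 - 135.255.255.255) -> ACCESS2
  135.0.0.0/14 (135.0.0.0 - 135.3.255.255) -> DIST1
  135.0.0.0/15 (135.0.0.0 - 135.1.255.255) -> DIST2
More-specific entries that do NOT match:
  135.1.226.152/29 (135.1.226.152 - 135.1.226.159) does not contain 135.1.227.153
  135.1.163.144/28 (135.1.163.144 - 135.1.163.159) does not contain 135.1.227.153
  135.1.235.0/24 (135.1.235.0 - 135.1.235.255) does not contain 135.1.227.153
  135.17.128.0/17 (135.17.128.0 - 135.17.255.255) does not contain 135.1.227.153
  135.1.0.0/17 (135.1.0.0 - 135.1.127.255) does not contain 135.1.227.153
Longest matching prefix is /15 -> next hop DIST2.

DIST2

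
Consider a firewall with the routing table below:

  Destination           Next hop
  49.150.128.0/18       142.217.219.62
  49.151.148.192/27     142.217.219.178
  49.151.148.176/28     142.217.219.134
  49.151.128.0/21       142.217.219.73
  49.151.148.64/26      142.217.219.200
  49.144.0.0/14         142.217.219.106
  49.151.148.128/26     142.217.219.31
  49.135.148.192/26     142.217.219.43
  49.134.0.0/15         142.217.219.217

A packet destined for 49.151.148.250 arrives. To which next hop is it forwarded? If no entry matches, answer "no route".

No entry's prefix contains 49.151.148.250; there is no default route.

no route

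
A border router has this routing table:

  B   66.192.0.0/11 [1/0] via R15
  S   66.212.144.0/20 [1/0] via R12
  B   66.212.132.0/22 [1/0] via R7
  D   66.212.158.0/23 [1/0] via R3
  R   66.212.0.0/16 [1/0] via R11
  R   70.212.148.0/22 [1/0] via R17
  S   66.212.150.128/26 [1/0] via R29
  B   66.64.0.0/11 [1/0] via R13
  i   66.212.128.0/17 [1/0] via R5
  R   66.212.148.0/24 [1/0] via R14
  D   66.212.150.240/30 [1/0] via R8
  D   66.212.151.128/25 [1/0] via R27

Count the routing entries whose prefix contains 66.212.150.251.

4

Prefixes containing 66.212.150.251:
  66.192.0.0/11 (66.192.0.0 - 66.223.255.255)
  66.212.0.0/16 (66.212.0.0 - 66.212.255.255)
  66.212.128.0/17 (66.212.128.0 - 66.212.255.255)
  66.212.144.0/20 (66.212.144.0 - 66.212.159.255)
Total matching entries: 4.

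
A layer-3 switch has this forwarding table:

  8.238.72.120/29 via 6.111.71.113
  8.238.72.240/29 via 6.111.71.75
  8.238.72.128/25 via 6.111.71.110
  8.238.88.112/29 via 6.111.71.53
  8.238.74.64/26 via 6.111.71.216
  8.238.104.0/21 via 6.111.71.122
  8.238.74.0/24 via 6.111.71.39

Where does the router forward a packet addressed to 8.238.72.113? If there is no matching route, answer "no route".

no route

No entry's prefix contains 8.238.72.113; there is no default route.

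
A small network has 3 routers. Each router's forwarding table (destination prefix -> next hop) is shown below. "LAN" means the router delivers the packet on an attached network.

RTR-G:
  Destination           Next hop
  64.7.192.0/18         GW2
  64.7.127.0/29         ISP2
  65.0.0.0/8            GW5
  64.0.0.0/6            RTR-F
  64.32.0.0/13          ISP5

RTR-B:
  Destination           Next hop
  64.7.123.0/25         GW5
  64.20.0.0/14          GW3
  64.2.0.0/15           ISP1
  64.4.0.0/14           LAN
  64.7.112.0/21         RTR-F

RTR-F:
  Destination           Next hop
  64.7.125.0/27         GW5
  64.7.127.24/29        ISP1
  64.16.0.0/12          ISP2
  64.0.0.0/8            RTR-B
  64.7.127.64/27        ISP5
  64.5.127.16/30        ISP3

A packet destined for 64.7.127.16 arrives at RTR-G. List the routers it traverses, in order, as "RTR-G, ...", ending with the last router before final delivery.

RTR-G, RTR-F, RTR-B

At RTR-G: longest match for 64.7.127.16 is 64.0.0.0/6 -> RTR-F
At RTR-F: longest match for 64.7.127.16 is 64.0.0.0/8 -> RTR-B
At RTR-B: longest match for 64.7.127.16 is 64.4.0.0/14 -> LAN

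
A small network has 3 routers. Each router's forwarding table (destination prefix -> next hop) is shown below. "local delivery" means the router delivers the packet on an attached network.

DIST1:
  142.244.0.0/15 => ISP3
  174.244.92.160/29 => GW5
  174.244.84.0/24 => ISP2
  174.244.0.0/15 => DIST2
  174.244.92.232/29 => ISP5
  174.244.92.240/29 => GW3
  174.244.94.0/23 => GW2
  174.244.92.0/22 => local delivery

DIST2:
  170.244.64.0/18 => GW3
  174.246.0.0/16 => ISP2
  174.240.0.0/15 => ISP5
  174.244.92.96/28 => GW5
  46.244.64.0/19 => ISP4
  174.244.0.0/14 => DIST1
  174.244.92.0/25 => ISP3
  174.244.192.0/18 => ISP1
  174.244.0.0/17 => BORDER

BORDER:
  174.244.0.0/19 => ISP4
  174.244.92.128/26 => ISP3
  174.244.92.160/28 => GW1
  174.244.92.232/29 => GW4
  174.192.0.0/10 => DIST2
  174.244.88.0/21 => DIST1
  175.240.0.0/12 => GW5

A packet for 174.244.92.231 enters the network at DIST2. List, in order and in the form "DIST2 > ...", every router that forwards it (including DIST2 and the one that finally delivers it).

DIST2 > BORDER > DIST1

At DIST2: longest match for 174.244.92.231 is 174.244.0.0/17 -> BORDER
At BORDER: longest match for 174.244.92.231 is 174.244.88.0/21 -> DIST1
At DIST1: longest match for 174.244.92.231 is 174.244.92.0/22 -> local delivery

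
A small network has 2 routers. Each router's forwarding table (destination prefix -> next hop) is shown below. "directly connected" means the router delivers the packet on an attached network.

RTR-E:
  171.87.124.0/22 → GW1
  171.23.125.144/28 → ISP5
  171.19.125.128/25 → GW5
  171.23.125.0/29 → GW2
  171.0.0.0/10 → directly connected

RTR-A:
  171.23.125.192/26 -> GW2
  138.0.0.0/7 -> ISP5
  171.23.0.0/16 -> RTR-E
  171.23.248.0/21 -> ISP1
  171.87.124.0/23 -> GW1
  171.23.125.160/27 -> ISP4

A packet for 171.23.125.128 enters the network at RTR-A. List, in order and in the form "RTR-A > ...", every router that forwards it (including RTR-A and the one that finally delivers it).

At RTR-A: longest match for 171.23.125.128 is 171.23.0.0/16 -> RTR-E
At RTR-E: longest match for 171.23.125.128 is 171.0.0.0/10 -> directly connected

RTR-A > RTR-E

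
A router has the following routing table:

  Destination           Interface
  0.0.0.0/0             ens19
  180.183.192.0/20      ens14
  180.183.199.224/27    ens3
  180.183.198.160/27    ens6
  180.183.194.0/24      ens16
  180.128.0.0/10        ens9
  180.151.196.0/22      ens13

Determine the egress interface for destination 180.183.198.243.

Routes whose prefix contains 180.183.198.243:
  0.0.0.0/0 (default, matches everything) -> ens19
  180.128.0.0/10 (180.128.0.0 - 180.191.255.255) -> ens9
  180.183.192.0/20 (180.183.192.0 - 180.183.207.255) -> ens14
More-specific entries that do NOT match:
  180.183.199.224/27 (180.183.199.224 - 180.183.199.255) does not contain 180.183.198.243
  180.183.198.160/27 (180.183.198.160 - 180.183.198.191) does not contain 180.183.198.243
  180.183.194.0/24 (180.183.194.0 - 180.183.194.255) does not contain 180.183.198.243
  180.151.196.0/22 (180.151.196.0 - 180.151.199.255) does not contain 180.183.198.243
Longest matching prefix is /20 -> interface ens14.

ens14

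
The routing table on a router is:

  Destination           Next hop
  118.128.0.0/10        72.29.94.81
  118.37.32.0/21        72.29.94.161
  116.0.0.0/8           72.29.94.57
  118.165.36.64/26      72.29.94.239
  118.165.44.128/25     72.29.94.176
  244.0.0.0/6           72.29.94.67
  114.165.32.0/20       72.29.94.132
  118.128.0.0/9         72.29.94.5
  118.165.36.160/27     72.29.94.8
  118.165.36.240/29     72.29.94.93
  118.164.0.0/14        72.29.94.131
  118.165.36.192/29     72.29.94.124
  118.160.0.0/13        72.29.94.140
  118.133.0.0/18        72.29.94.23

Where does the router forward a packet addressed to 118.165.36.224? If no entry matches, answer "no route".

Routes whose prefix contains 118.165.36.224:
  118.128.0.0/9 (118.128.0.0 - 118.255.255.255) -> 72.29.94.5
  118.128.0.0/10 (118.128.0.0 - 118.191.255.255) -> 72.29.94.81
  118.160.0.0/13 (118.160.0.0 - 118.167.255.255) -> 72.29.94.140
  118.164.0.0/14 (118.164.0.0 - 118.167.255.255) -> 72.29.94.131
More-specific entries that do NOT match:
  118.165.36.240/29 (118.165.36.240 - 118.165.36.247) does not contain 118.165.36.224
  118.165.36.192/29 (118.165.36.192 - 118.165.36.199) does not contain 118.165.36.224
  118.165.36.160/27 (118.165.36.160 - 118.165.36.191) does not contain 118.165.36.224
  118.165.36.64/26 (118.165.36.64 - 118.165.36.127) does not contain 118.165.36.224
  118.165.44.128/25 (118.165.44.128 - 118.165.44.255) does not contain 118.165.36.224
  118.37.32.0/21 (118.37.32.0 - 118.37.39.255) does not contain 118.165.36.224
  114.165.32.0/20 (114.165.32.0 - 114.165.47.255) does not contain 118.165.36.224
  118.133.0.0/18 (118.133.0.0 - 118.133.63.255) does not contain 118.165.36.224
Longest matching prefix is /14 -> next hop 72.29.94.131.

72.29.94.131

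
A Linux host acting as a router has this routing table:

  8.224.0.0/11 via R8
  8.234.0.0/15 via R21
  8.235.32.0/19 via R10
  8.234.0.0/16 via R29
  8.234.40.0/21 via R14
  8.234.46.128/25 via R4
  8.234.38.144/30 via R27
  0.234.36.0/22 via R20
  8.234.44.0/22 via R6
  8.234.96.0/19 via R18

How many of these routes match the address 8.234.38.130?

Prefixes containing 8.234.38.130:
  8.224.0.0/11 (8.224.0.0 - 8.255.255.255)
  8.234.0.0/15 (8.234.0.0 - 8.235.255.255)
  8.234.0.0/16 (8.234.0.0 - 8.234.255.255)
Total matching entries: 3.

3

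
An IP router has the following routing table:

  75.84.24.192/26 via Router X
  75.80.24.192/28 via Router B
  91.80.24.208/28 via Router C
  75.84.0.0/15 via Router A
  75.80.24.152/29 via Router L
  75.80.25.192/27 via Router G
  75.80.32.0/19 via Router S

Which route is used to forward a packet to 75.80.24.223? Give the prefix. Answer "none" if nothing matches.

75.80.24.223 is outside every listed prefix and there is no default route.

none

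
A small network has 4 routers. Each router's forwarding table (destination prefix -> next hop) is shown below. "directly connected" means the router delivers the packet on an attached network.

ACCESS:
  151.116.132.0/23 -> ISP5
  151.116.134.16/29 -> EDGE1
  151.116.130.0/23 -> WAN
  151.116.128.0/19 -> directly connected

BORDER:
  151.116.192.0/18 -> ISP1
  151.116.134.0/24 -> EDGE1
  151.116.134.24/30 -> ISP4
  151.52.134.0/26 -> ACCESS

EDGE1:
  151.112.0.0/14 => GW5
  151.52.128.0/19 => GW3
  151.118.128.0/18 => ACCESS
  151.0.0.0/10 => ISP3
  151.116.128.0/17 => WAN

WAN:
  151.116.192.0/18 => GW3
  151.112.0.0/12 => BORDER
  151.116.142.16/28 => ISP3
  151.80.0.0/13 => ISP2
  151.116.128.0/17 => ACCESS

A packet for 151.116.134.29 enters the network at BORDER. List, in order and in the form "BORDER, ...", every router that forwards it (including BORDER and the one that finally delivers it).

At BORDER: longest match for 151.116.134.29 is 151.116.134.0/24 -> EDGE1
At EDGE1: longest match for 151.116.134.29 is 151.116.128.0/17 -> WAN
At WAN: longest match for 151.116.134.29 is 151.116.128.0/17 -> ACCESS
At ACCESS: longest match for 151.116.134.29 is 151.116.128.0/19 -> directly connected

BORDER, EDGE1, WAN, ACCESS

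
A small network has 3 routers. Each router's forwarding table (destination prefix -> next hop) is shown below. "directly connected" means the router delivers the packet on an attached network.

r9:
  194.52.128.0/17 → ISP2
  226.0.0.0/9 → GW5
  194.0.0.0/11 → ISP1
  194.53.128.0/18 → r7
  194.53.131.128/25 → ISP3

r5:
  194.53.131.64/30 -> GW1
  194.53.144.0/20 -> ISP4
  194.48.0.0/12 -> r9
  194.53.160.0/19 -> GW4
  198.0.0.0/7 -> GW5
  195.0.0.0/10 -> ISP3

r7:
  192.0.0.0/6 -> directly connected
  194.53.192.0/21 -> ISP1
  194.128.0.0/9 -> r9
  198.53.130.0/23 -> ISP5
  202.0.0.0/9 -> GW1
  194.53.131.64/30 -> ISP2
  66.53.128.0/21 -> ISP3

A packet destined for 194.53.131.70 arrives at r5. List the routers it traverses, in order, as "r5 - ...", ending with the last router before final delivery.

r5 - r9 - r7

At r5: longest match for 194.53.131.70 is 194.48.0.0/12 -> r9
At r9: longest match for 194.53.131.70 is 194.53.128.0/18 -> r7
At r7: longest match for 194.53.131.70 is 192.0.0.0/6 -> directly connected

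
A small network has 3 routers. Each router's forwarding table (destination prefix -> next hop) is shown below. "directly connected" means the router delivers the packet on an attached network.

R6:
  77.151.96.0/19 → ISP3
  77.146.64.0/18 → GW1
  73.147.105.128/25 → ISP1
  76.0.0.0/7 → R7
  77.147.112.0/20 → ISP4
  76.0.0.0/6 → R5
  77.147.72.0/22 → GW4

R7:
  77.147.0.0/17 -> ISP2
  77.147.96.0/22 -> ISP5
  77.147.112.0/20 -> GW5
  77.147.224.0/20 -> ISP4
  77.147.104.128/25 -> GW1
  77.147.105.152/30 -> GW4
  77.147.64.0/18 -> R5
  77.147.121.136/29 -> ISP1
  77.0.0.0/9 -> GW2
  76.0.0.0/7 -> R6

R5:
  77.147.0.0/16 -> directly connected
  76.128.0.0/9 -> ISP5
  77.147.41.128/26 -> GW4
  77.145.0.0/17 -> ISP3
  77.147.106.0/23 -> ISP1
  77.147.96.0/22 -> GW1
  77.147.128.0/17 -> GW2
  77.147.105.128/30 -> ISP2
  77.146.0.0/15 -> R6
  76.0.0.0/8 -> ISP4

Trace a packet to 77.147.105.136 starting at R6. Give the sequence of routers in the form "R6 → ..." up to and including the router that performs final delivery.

At R6: longest match for 77.147.105.136 is 76.0.0.0/7 -> R7
At R7: longest match for 77.147.105.136 is 77.147.64.0/18 -> R5
At R5: longest match for 77.147.105.136 is 77.147.0.0/16 -> directly connected

R6 → R7 → R5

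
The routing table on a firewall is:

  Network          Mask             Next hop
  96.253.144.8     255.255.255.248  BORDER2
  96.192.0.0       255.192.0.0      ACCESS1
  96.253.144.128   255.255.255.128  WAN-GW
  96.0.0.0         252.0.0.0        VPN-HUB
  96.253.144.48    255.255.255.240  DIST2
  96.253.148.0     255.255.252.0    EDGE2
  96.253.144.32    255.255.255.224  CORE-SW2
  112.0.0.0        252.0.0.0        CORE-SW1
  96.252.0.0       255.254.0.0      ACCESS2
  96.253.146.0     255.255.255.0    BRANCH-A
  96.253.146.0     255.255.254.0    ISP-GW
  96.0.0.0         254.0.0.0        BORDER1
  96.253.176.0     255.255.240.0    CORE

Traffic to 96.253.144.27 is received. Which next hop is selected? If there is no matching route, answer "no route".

ACCESS2

Routes whose prefix contains 96.253.144.27:
  96.0.0.0/6 (96.0.0.0 - 99.255.255.255) -> VPN-HUB
  96.0.0.0/7 (96.0.0.0 - 97.255.255.255) -> BORDER1
  96.192.0.0/10 (96.192.0.0 - 96.255.255.255) -> ACCESS1
  96.252.0.0/15 (96.252.0.0 - 96.253.255.255) -> ACCESS2
More-specific entries that do NOT match:
  96.253.144.8/29 (96.253.144.8 - 96.253.144.15) does not contain 96.253.144.27
  96.253.144.48/28 (96.253.144.48 - 96.253.144.63) does not contain 96.253.144.27
  96.253.144.32/27 (96.253.144.32 - 96.253.144.63) does not contain 96.253.144.27
  96.253.144.128/25 (96.253.144.128 - 96.253.144.255) does not contain 96.253.144.27
  96.253.146.0/24 (96.253.146.0 - 96.253.146.255) does not contain 96.253.144.27
  96.253.146.0/23 (96.253.146.0 - 96.253.147.255) does not contain 96.253.144.27
  96.253.148.0/22 (96.253.148.0 - 96.253.151.255) does not contain 96.253.144.27
  96.253.176.0/20 (96.253.176.0 - 96.253.191.255) does not contain 96.253.144.27
Longest matching prefix is /15 -> next hop ACCESS2.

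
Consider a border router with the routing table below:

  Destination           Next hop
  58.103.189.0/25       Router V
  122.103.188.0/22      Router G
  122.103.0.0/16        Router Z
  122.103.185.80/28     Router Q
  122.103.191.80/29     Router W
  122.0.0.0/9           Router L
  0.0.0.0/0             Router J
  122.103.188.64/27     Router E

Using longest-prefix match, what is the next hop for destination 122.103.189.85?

Router G

Routes whose prefix contains 122.103.189.85:
  0.0.0.0/0 (default, matches everything) -> Router J
  122.0.0.0/9 (122.0.0.0 - 122.127.255.255) -> Router L
  122.103.0.0/16 (122.103.0.0 - 122.103.255.255) -> Router Z
  122.103.188.0/22 (122.103.188.0 - 122.103.191.255) -> Router G
More-specific entries that do NOT match:
  122.103.191.80/29 (122.103.191.80 - 122.103.191.87) does not contain 122.103.189.85
  122.103.185.80/28 (122.103.185.80 - 122.103.185.95) does not contain 122.103.189.85
  122.103.188.64/27 (122.103.188.64 - 122.103.188.95) does not contain 122.103.189.85
  58.103.189.0/25 (58.103.189.0 - 58.103.189.127) does not contain 122.103.189.85
Longest matching prefix is /22 -> next hop Router G.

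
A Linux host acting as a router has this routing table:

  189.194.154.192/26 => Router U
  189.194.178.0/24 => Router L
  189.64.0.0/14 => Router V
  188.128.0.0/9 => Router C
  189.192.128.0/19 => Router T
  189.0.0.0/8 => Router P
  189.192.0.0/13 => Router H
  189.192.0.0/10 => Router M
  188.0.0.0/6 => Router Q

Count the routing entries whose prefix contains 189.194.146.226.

4

Prefixes containing 189.194.146.226:
  188.0.0.0/6 (188.0.0.0 - 191.255.255.255)
  189.0.0.0/8 (189.0.0.0 - 189.255.255.255)
  189.192.0.0/10 (189.192.0.0 - 189.255.255.255)
  189.192.0.0/13 (189.192.0.0 - 189.199.255.255)
Total matching entries: 4.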